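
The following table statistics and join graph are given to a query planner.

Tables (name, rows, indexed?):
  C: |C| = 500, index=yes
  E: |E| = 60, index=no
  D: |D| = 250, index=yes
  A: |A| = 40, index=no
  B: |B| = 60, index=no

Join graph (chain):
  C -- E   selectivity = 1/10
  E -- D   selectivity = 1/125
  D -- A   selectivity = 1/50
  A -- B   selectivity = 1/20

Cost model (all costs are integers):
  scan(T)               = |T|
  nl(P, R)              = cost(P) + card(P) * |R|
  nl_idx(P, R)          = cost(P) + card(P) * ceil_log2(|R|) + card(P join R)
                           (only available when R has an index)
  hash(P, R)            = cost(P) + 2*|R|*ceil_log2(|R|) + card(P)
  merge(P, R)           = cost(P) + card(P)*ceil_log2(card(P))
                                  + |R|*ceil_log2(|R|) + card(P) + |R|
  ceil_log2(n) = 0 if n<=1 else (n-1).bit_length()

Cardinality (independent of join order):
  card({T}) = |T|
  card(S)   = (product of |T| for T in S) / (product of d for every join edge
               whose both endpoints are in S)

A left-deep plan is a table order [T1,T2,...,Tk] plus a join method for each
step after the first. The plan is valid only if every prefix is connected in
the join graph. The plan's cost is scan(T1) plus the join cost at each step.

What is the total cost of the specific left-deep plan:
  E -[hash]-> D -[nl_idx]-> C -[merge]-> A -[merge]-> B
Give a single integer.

step 1: scan E: cost=60, card=60
step 2: join D via hash
    card(P join D) = 60*250/(125) = 120
    cost = 60 + 2*250*8 + 60 = 4120
step 3: join C via nl_idx
    card(P join C) = 120*500/(10) = 6000
    cost = 4120 + 120*9 + 6000 = 11200
step 4: join A via merge
    card(P join A) = 6000*40/(50) = 4800
    cost = 11200 + 6000*13 + 40*6 + 6000 + 40 = 95480
step 5: join B via merge
    card(P join B) = 4800*60/(20) = 14400
    cost = 95480 + 4800*13 + 60*6 + 4800 + 60 = 163100

163100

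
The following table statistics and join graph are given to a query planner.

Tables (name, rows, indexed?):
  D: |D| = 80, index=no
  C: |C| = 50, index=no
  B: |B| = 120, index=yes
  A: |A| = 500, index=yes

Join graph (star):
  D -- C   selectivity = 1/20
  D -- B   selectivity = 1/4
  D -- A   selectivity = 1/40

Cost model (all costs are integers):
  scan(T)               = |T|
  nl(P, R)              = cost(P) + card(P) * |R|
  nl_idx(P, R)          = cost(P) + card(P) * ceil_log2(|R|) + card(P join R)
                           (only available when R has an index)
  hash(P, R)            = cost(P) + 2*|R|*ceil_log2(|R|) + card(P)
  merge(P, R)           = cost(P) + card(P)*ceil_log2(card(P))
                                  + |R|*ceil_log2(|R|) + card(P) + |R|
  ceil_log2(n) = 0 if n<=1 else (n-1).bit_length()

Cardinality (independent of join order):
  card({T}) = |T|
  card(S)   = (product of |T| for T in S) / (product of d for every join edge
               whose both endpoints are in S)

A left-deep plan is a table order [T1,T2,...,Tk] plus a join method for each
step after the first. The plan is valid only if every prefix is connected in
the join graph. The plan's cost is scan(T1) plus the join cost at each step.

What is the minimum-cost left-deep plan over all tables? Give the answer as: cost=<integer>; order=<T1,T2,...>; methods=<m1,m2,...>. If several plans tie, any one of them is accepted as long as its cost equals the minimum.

Selinger DP (subsets sized 1..n):
  {D}: scan cost=80, card=80
  {C}: scan cost=50, card=50
  {B}: scan cost=120, card=120
  {A}: scan cost=500, card=500
  {CD}: card=200; try (C,hash)→760, (D,merge)→1040, (C,merge)→1070, (D,hash)→1220, (D,nl)→4050, (C,nl)→4080; best=760 via (C,hash)
  {BD}: card=2400; try (D,hash)→1360, (B,merge)→1680, (D,merge)→1720, (B,hash)→1840, (B,nl_idx)→3040, (B,nl)→9680 …(+1); best=1360 via (D,hash)
  {AD}: card=1000; try (A,nl_idx)→1800, (D,hash)→2120, (A,merge)→5720, (D,merge)→6140, (A,hash)→9160, (A,nl)→40080 …(+1); best=1800 via (A,nl_idx)
  {BCD}: card=6000; try (B,hash)→2640, (B,merge)→3520, (C,hash)→4360, (B,nl_idx)→8160, (B,nl)→24760, (C,merge)→32910 …(+1); best=2640 via (B,hash)
  {ACD}: card=2500; try (C,hash)→3400, (A,nl_idx)→5060, (A,merge)→7560, (A,hash)→9960, (C,merge)→13150, (C,nl)→51800 …(+1); best=3400 via (C,hash)
  {ABD}: card=30000; try (B,hash)→4480, (A,hash)→12760, (B,merge)→13760, (A,merge)→37560, (B,nl_idx)→38800, (A,nl_idx)→52960 …(+2); best=4480 via (B,hash)
  {ABCD}: card=75000; try (B,hash)→7580, (A,hash)→17640, (C,hash)→35080, (B,merge)→36860, (A,merge)→91640, (B,nl_idx)→95900 …(+5); best=7580 via (B,hash)

cost=7580; order=D,A,C,B; methods=nl_idx,hash,hash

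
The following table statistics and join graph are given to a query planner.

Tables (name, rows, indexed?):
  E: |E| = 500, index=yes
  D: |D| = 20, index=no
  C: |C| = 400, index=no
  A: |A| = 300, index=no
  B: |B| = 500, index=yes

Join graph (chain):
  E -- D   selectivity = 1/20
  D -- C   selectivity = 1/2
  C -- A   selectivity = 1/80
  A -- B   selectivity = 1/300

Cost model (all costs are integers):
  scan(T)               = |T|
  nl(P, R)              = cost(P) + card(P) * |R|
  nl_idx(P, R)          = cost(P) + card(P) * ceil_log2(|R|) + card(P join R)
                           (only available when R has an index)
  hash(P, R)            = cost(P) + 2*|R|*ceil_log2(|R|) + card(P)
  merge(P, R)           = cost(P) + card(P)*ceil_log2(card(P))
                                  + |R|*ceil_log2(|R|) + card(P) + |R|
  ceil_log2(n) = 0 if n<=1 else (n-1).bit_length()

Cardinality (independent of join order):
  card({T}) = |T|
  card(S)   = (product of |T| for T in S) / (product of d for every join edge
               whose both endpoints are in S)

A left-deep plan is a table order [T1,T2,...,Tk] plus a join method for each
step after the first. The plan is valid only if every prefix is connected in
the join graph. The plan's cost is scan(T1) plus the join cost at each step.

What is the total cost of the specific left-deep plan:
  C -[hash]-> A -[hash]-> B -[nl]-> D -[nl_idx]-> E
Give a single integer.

916700

step 1: scan C: cost=400, card=400
step 2: join A via hash
    card(P join A) = 400*300/(80) = 1500
    cost = 400 + 2*300*9 + 400 = 6200
step 3: join B via hash
    card(P join B) = 1500*500/(300) = 2500
    cost = 6200 + 2*500*9 + 1500 = 16700
step 4: join D via nl
    card(P join D) = 2500*20/(2) = 25000
    cost = 16700 + 2500*20 = 66700
step 5: join E via nl_idx
    card(P join E) = 25000*500/(20) = 625000
    cost = 66700 + 25000*9 + 625000 = 916700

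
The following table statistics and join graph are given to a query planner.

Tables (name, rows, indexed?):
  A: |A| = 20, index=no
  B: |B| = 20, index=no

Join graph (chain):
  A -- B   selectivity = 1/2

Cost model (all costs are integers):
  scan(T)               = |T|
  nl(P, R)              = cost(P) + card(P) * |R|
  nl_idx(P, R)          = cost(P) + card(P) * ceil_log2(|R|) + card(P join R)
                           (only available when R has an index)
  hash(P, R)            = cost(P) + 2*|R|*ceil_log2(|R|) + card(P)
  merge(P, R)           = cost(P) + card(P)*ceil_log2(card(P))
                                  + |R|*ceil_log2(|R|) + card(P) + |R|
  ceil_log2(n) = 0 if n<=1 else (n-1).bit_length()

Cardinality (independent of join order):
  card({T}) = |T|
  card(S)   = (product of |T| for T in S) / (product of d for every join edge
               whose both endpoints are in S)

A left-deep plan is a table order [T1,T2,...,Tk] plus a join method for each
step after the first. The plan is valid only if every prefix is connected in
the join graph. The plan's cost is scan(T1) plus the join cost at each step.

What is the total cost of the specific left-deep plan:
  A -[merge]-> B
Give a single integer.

260

step 1: scan A: cost=20, card=20
step 2: join B via merge
    card(P join B) = 20*20/(2) = 200
    cost = 20 + 20*5 + 20*5 + 20 + 20 = 260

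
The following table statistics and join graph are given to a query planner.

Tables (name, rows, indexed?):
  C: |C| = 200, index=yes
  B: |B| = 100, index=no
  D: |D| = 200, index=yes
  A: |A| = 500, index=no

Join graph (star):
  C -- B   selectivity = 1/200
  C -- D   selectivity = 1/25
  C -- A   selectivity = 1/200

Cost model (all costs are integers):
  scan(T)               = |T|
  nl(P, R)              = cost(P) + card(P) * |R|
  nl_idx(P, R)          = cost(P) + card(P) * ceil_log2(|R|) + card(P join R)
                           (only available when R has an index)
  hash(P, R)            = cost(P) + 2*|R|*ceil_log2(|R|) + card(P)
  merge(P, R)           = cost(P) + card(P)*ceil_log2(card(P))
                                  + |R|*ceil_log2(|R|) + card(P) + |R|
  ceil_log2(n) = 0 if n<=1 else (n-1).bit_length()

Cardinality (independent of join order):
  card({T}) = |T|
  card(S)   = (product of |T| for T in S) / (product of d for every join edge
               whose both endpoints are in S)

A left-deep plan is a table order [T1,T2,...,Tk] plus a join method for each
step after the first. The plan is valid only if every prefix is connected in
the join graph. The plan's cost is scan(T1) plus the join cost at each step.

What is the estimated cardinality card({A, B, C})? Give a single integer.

250

Tables in S: A(500), B(100), C(200)
Edges inside S: C-B(d=200), C-A(d=200)
numerator = 500 * 100 * 200 = 10000000
denominator = 200 * 200 = 40000
card(S) = 10000000 / 40000 = 250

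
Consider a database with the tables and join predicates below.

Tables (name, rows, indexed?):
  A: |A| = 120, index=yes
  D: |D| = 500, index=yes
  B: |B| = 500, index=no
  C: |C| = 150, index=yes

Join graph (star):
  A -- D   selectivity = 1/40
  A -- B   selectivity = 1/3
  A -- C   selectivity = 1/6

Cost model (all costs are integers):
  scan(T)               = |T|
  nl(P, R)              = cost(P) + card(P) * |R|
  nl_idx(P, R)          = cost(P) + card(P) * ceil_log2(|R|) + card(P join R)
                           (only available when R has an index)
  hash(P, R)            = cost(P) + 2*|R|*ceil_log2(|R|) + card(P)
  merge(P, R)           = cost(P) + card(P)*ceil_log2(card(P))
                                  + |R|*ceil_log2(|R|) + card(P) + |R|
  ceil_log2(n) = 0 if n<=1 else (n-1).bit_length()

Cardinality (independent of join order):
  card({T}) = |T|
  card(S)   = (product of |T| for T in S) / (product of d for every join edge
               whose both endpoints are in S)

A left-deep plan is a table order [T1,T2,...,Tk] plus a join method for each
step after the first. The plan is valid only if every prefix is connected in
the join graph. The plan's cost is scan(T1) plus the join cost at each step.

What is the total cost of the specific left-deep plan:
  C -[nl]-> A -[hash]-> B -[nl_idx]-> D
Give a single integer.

step 1: scan C: cost=150, card=150
step 2: join A via nl
    card(P join A) = 150*120/(6) = 3000
    cost = 150 + 150*120 = 18150
step 3: join B via hash
    card(P join B) = 3000*500/(3) = 500000
    cost = 18150 + 2*500*9 + 3000 = 30150
step 4: join D via nl_idx
    card(P join D) = 500000*500/(40) = 6250000
    cost = 30150 + 500000*9 + 6250000 = 10780150

10780150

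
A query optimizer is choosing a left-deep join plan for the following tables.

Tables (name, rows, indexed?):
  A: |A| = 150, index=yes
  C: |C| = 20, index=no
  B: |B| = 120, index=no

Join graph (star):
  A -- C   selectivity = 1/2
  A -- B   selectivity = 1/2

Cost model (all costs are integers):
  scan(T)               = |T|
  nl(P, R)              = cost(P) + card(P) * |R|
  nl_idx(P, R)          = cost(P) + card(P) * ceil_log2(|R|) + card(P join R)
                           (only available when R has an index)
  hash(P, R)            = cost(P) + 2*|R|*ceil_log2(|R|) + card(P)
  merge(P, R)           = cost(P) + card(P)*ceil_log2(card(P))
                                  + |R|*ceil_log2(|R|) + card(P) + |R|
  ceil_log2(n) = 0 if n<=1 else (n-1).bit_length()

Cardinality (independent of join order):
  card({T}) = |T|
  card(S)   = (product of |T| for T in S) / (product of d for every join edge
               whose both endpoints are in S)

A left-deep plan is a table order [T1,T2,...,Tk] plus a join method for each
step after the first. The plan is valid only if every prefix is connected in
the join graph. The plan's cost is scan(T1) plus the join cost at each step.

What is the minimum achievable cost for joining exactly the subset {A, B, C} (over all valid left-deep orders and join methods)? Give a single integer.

3680

Selinger DP over subsets of {A,B,C}:
  {A}: scan cost=150, card=150
  {C}: scan cost=20, card=20
  {B}: scan cost=120, card=120
  {AC}: card=1500; try (C,hash)→500, (A,merge)→1490, (C,merge)→1620, (A,nl_idx)→1680, (A,hash)→2440, (A,nl)→3020 …(+1); best=500 via (C,hash)
  {AB}: card=9000; try (B,hash)→1980, (A,merge)→2430, (B,merge)→2460, (A,hash)→2640, (A,nl_idx)→10080, (A,nl)→18120 …(+1); best=1980 via (B,hash)
  {ABC}: card=90000; try (B,hash)→3680, (C,hash)→11180, (B,merge)→19460, (C,merge)→137100, (B,nl)→180500, (C,nl)→181980; best=3680 via (B,hash)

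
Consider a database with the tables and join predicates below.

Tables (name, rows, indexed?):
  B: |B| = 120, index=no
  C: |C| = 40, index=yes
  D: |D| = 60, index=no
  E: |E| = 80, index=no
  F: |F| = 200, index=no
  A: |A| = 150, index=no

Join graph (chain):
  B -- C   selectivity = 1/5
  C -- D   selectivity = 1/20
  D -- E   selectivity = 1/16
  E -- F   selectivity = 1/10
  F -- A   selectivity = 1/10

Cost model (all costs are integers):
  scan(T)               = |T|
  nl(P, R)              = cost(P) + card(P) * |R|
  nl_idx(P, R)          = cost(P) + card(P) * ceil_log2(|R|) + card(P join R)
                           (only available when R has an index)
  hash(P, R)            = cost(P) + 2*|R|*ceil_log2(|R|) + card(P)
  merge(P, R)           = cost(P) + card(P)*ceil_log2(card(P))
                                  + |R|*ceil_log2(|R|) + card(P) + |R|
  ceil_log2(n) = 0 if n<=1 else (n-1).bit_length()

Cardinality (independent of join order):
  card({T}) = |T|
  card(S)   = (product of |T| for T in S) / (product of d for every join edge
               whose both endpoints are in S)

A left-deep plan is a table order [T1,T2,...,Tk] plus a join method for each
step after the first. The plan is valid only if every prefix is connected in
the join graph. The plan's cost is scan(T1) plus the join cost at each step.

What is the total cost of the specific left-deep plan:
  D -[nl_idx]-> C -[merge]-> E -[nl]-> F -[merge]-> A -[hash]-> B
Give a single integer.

step 1: scan D: cost=60, card=60
step 2: join C via nl_idx
    card(P join C) = 60*40/(20) = 120
    cost = 60 + 60*6 + 120 = 540
step 3: join E via merge
    card(P join E) = 120*80/(16) = 600
    cost = 540 + 120*7 + 80*7 + 120 + 80 = 2140
step 4: join F via nl
    card(P join F) = 600*200/(10) = 12000
    cost = 2140 + 600*200 = 122140
step 5: join A via merge
    card(P join A) = 12000*150/(10) = 180000
    cost = 122140 + 12000*14 + 150*8 + 12000 + 150 = 303490
step 6: join B via hash
    card(P join B) = 180000*120/(5) = 4320000
    cost = 303490 + 2*120*7 + 180000 = 485170

485170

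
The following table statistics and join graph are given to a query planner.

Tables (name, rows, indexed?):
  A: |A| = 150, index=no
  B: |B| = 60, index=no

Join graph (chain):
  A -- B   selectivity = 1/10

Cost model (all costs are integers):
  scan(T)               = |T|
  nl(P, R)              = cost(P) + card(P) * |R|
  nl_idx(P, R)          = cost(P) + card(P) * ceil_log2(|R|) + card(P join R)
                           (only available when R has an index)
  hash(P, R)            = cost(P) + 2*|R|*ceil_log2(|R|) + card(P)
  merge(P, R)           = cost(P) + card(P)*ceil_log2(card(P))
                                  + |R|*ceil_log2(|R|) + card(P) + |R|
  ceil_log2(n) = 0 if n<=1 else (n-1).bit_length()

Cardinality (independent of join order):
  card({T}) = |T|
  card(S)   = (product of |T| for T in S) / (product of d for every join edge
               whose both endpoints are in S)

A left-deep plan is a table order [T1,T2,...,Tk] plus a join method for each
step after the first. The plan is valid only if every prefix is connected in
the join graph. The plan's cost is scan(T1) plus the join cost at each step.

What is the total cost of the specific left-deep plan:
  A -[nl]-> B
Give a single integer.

step 1: scan A: cost=150, card=150
step 2: join B via nl
    card(P join B) = 150*60/(10) = 900
    cost = 150 + 150*60 = 9150

9150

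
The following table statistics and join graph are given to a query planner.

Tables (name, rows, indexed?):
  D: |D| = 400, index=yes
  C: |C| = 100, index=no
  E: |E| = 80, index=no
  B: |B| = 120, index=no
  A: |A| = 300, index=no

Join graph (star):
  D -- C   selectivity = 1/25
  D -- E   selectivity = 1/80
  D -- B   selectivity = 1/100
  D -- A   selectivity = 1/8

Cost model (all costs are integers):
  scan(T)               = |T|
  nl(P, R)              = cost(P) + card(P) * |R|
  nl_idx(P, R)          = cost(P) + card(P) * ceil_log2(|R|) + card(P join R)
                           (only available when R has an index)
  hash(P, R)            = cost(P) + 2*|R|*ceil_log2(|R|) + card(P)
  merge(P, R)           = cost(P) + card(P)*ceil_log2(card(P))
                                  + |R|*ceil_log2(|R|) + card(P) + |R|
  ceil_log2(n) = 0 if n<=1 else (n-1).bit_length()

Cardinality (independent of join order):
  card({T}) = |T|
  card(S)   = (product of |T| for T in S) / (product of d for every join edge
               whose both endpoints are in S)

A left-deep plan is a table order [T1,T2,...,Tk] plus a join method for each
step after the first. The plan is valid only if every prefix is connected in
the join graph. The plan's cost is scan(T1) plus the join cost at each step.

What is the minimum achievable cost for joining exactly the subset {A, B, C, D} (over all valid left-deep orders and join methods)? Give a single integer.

Selinger DP over subsets of {A,B,C,D}:
  {D}: scan cost=400, card=400
  {C}: scan cost=100, card=100
  {B}: scan cost=120, card=120
  {A}: scan cost=300, card=300
  {CD}: card=1600; try (C,hash)→2200, (D,nl_idx)→2600, (D,merge)→4900, (C,merge)→5200, (D,hash)→7400, (D,nl)→40100 …(+1); best=2200 via (C,hash)
  {BD}: card=480; try (D,nl_idx)→1680, (B,hash)→2480, (D,merge)→5080, (B,merge)→5360, (D,hash)→7440, (D,nl)→48120 …(+1); best=1680 via (D,nl_idx)
  {AD}: card=15000; try (A,hash)→6200, (D,merge)→7300, (A,merge)→7400, (D,hash)→7800, (D,nl_idx)→18000, (D,nl)→120300 …(+1); best=6200 via (A,hash)
  {BCD}: card=1920; try (C,hash)→3560, (B,hash)→5480, (C,merge)→7280, (B,merge)→22360, (C,nl)→49680, (B,nl)→194200; best=3560 via (C,hash)
  {ACD}: card=60000; try (A,hash)→9200, (C,hash)→22600, (A,merge)→24400, (C,merge)→232000, (A,nl)→482200, (C,nl)→1506200; best=9200 via (A,hash)
  {ABD}: card=18000; try (A,hash)→7560, (A,merge)→9480, (B,hash)→22880, (A,nl)→145680, (B,merge)→232160, (B,nl)→1806200; best=7560 via (A,hash)
  {ABCD}: card=72000; try (A,hash)→10880, (C,hash)→26960, (A,merge)→29600, (B,hash)→70880, (C,merge)→296360, (A,nl)→579560 …(+3); best=10880 via (A,hash)

10880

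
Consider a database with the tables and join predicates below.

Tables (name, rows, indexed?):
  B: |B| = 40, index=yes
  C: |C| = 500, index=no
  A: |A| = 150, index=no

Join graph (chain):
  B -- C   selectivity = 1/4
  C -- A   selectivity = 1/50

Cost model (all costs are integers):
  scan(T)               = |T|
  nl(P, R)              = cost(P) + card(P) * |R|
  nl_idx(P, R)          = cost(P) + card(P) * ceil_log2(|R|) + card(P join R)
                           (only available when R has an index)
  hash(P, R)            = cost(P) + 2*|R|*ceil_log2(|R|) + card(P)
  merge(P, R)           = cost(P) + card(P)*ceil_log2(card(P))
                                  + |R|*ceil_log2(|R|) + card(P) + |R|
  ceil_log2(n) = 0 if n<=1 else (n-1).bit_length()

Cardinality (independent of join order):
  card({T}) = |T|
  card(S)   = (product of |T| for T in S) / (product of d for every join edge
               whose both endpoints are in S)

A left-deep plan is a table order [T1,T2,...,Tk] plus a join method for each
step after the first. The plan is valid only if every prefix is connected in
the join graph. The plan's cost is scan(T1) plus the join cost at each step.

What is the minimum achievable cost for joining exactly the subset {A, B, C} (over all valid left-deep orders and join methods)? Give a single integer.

Selinger DP over subsets of {A,B,C}:
  {B}: scan cost=40, card=40
  {C}: scan cost=500, card=500
  {A}: scan cost=150, card=150
  {BC}: card=5000; try (B,hash)→1480, (C,merge)→5320, (B,merge)→5780, (B,nl_idx)→8500, (C,hash)→9080, (C,nl)→20040 …(+1); best=1480 via (B,hash)
  {AC}: card=1500; try (A,hash)→3400, (C,merge)→6500, (A,merge)→6850, (C,hash)→9300, (C,nl)→75150, (A,nl)→75500; best=3400 via (A,hash)
  {ABC}: card=15000; try (B,hash)→5380, (A,hash)→8880, (B,merge)→21680, (B,nl_idx)→27400, (B,nl)→63400, (A,merge)→72830 …(+1); best=5380 via (B,hash)

5380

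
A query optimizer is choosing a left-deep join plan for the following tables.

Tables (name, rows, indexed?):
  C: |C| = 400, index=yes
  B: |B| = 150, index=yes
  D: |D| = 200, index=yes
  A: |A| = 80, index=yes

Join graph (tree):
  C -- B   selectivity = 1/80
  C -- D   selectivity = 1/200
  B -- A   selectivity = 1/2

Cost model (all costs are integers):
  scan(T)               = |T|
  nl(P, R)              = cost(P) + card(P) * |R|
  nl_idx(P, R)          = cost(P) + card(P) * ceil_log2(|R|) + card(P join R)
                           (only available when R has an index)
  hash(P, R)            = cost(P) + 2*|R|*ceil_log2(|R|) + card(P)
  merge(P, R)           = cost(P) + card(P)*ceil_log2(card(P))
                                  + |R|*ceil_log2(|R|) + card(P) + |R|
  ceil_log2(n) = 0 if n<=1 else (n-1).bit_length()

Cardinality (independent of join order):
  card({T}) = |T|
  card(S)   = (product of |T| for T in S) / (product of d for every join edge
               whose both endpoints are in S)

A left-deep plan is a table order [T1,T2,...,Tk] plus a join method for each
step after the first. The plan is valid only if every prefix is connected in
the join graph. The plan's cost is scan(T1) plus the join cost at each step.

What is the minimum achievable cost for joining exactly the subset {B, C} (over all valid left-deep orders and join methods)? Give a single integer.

2250

Selinger DP over subsets of {B,C}:
  {C}: scan cost=400, card=400
  {B}: scan cost=150, card=150
  {BC}: card=750; try (C,nl_idx)→2250, (B,hash)→3200, (B,nl_idx)→4350, (C,merge)→5500, (B,merge)→5750, (C,hash)→7500 …(+2); best=2250 via (C,nl_idx)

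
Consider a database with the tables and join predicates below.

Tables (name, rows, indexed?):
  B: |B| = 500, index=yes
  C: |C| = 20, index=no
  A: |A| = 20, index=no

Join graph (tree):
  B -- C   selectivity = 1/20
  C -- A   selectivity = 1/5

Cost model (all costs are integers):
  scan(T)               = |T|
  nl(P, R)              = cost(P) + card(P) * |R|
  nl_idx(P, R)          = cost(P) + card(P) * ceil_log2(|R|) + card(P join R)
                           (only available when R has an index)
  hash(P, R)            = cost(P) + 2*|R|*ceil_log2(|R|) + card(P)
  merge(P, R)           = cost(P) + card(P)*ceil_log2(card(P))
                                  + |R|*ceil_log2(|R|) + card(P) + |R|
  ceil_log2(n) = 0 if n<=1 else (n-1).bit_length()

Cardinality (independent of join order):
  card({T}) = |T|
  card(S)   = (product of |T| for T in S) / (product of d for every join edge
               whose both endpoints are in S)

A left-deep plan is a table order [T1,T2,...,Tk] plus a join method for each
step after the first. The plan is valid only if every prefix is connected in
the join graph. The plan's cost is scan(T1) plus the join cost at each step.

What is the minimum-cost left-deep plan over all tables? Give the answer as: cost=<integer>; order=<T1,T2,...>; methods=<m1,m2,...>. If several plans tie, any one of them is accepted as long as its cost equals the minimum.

cost=1400; order=C,B,A; methods=nl_idx,hash

Selinger DP (subsets sized 1..n):
  {B}: scan cost=500, card=500
  {C}: scan cost=20, card=20
  {A}: scan cost=20, card=20
  {BC}: card=500; try (B,nl_idx)→700, (C,hash)→1200, (B,merge)→5140, (C,merge)→5620, (B,hash)→9040, (B,nl)→10020 …(+1); best=700 via (B,nl_idx)
  {AC}: card=80; try (C,hash)→240, (A,hash)→240, (C,merge)→260, (A,merge)→260, (C,nl)→420, (A,nl)→420; best=240 via (C,hash)
  {ABC}: card=2000; try (A,hash)→1400, (B,nl_idx)→2960, (A,merge)→5820, (B,merge)→5880, (B,hash)→9320, (A,nl)→10700 …(+1); best=1400 via (A,hash)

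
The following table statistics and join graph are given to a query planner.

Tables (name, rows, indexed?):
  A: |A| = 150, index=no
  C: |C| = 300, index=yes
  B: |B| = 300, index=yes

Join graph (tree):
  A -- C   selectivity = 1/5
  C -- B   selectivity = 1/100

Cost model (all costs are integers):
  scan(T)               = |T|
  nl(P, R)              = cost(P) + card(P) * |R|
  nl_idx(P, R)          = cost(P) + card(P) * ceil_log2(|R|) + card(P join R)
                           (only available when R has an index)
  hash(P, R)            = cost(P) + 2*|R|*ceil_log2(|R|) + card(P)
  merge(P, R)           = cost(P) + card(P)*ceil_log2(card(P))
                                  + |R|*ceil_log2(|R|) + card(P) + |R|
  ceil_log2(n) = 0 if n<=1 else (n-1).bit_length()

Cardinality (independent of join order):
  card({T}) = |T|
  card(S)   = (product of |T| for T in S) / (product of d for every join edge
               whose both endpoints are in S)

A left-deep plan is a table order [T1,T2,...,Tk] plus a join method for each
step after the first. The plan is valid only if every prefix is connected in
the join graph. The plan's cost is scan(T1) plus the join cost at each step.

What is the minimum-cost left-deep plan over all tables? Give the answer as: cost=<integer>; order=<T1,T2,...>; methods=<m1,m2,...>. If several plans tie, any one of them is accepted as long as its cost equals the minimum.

cost=7200; order=B,C,A; methods=nl_idx,hash

Selinger DP (subsets sized 1..n):
  {A}: scan cost=150, card=150
  {C}: scan cost=300, card=300
  {B}: scan cost=300, card=300
  {AC}: card=9000; try (A,hash)→3000, (C,merge)→4500, (A,merge)→4650, (C,hash)→5700, (C,nl_idx)→10500, (C,nl)→45150 …(+1); best=3000 via (A,hash)
  {BC}: card=900; try (C,nl_idx)→3900, (B,nl_idx)→3900, (C,hash)→6000, (B,hash)→6000, (C,merge)→6300, (B,merge)→6300 …(+2); best=3900 via (C,nl_idx)
  {ABC}: card=27000; try (A,hash)→7200, (A,merge)→15150, (B,hash)→17400, (B,nl_idx)→111000, (A,nl)→138900, (B,merge)→141000 …(+1); best=7200 via (A,hash)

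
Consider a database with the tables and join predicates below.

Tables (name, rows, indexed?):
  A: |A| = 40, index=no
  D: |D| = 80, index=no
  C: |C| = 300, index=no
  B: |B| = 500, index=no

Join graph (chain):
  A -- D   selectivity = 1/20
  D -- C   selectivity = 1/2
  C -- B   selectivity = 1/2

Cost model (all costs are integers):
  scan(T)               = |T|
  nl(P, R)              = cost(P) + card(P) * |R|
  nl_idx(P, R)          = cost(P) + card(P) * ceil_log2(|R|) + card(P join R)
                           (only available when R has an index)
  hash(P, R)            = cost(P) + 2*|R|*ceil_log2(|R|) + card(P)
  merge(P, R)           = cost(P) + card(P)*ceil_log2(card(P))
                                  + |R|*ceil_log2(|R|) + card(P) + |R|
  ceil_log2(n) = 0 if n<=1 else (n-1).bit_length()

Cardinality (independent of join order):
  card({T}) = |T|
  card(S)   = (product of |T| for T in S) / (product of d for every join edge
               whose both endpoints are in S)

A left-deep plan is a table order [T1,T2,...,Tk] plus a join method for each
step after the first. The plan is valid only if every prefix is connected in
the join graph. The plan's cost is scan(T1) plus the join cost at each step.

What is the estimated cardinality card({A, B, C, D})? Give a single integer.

6000000

Tables in S: A(40), B(500), C(300), D(80)
Edges inside S: A-D(d=20), D-C(d=2), C-B(d=2)
numerator = 40 * 500 * 300 * 80 = 480000000
denominator = 20 * 2 * 2 = 80
card(S) = 480000000 / 80 = 6000000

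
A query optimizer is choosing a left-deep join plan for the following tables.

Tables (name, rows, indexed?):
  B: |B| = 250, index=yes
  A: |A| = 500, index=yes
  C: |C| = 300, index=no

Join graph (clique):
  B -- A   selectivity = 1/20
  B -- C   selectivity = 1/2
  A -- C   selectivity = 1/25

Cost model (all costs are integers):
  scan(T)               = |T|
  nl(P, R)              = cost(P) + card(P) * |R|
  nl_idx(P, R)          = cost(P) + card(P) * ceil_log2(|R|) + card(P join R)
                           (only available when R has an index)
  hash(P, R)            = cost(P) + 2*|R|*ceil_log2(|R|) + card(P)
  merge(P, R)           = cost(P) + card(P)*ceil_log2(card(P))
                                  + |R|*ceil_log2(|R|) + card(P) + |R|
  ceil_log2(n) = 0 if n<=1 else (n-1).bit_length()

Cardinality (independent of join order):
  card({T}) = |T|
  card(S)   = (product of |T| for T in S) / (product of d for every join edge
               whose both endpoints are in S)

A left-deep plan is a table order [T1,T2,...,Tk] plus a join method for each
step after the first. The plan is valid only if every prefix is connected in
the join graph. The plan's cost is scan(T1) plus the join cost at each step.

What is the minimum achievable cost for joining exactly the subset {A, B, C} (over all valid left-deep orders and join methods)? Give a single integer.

Selinger DP over subsets of {A,B,C}:
  {B}: scan cost=250, card=250
  {A}: scan cost=500, card=500
  {C}: scan cost=300, card=300
  {AB}: card=6250; try (B,hash)→5000, (A,merge)→7500, (B,merge)→7750, (A,nl_idx)→8750, (A,hash)→9500, (B,nl_idx)→10750 …(+2); best=5000 via (B,hash)
  {BC}: card=37500; try (B,hash)→4600, (C,merge)→5500, (B,merge)→5550, (C,hash)→5900, (B,nl_idx)→40200, (C,nl)→75250 …(+1); best=4600 via (B,hash)
  {AC}: card=6000; try (C,hash)→6400, (A,merge)→8300, (C,merge)→8500, (A,nl_idx)→9000, (A,hash)→9600, (A,nl)→150300 …(+1); best=6400 via (C,hash)
  {ABC}: card=37500; try (B,hash)→16400, (C,hash)→16650, (A,hash)→51100, (B,nl_idx)→91900, (B,merge)→92650, (C,merge)→95500 …(+5); best=16400 via (B,hash)

16400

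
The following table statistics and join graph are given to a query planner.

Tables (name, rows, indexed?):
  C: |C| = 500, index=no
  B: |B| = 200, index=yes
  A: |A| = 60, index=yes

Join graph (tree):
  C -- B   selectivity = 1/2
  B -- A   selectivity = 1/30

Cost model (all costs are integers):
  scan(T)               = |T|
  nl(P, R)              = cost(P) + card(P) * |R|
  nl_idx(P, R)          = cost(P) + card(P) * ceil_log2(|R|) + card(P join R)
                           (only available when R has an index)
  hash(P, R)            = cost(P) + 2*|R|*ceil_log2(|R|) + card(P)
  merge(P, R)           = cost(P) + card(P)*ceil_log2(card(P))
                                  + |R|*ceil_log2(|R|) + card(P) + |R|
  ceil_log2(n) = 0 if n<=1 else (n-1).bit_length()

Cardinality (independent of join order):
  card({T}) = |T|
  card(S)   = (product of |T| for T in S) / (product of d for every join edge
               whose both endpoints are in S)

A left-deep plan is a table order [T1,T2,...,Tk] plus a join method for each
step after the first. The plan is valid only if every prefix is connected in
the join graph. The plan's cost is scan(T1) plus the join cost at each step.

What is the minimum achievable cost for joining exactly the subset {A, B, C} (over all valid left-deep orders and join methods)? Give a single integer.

Selinger DP over subsets of {A,B,C}:
  {C}: scan cost=500, card=500
  {B}: scan cost=200, card=200
  {A}: scan cost=60, card=60
  {BC}: card=50000; try (B,hash)→4200, (C,merge)→7000, (B,merge)→7300, (C,hash)→9400, (B,nl_idx)→54500, (C,nl)→100200 …(+1); best=4200 via (B,hash)
  {AB}: card=400; try (B,nl_idx)→940, (A,hash)→1120, (A,nl_idx)→1800, (B,merge)→2280, (A,merge)→2420, (B,hash)→3320 …(+2); best=940 via (B,nl_idx)
  {ABC}: card=100000; try (C,merge)→9940, (C,hash)→10340, (A,hash)→54920, (C,nl)→200940, (A,nl_idx)→404200, (A,merge)→854620 …(+1); best=9940 via (C,merge)

9940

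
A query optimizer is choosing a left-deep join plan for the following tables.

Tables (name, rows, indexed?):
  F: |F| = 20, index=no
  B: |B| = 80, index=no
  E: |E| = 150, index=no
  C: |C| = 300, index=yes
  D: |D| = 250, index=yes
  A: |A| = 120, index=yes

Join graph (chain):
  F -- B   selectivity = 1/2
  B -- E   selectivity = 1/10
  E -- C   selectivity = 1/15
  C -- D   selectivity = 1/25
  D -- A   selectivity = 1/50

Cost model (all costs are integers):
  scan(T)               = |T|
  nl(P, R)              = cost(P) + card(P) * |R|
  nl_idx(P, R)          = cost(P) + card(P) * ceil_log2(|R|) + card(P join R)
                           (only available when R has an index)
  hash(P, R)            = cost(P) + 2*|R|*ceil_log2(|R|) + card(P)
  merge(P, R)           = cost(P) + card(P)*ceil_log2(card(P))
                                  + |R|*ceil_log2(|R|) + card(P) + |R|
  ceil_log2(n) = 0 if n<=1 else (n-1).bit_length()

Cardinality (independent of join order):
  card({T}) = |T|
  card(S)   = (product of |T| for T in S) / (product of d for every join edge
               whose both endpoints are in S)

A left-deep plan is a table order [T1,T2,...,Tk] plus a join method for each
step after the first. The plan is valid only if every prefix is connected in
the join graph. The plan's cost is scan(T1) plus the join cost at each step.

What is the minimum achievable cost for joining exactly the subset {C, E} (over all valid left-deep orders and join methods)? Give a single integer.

Selinger DP over subsets of {C,E}:
  {E}: scan cost=150, card=150
  {C}: scan cost=300, card=300
  {CE}: card=3000; try (E,hash)→3000, (C,merge)→4500, (C,nl_idx)→4500, (E,merge)→4650, (C,hash)→5700, (C,nl)→45150 …(+1); best=3000 via (E,hash)

3000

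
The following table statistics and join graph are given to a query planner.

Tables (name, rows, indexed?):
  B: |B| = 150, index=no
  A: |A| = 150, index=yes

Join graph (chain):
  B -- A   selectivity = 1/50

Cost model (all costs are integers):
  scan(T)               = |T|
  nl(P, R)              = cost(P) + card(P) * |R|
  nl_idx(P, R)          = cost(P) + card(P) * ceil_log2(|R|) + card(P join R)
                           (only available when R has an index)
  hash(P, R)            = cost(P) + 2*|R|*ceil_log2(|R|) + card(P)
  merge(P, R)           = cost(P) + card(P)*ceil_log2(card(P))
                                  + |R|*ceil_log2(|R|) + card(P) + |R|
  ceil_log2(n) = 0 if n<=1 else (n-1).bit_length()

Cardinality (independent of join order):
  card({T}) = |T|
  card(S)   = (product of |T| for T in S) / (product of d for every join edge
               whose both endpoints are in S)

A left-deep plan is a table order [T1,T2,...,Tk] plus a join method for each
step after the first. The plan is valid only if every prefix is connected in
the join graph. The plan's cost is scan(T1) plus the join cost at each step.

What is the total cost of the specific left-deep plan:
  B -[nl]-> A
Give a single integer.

22650

step 1: scan B: cost=150, card=150
step 2: join A via nl
    card(P join A) = 150*150/(50) = 450
    cost = 150 + 150*150 = 22650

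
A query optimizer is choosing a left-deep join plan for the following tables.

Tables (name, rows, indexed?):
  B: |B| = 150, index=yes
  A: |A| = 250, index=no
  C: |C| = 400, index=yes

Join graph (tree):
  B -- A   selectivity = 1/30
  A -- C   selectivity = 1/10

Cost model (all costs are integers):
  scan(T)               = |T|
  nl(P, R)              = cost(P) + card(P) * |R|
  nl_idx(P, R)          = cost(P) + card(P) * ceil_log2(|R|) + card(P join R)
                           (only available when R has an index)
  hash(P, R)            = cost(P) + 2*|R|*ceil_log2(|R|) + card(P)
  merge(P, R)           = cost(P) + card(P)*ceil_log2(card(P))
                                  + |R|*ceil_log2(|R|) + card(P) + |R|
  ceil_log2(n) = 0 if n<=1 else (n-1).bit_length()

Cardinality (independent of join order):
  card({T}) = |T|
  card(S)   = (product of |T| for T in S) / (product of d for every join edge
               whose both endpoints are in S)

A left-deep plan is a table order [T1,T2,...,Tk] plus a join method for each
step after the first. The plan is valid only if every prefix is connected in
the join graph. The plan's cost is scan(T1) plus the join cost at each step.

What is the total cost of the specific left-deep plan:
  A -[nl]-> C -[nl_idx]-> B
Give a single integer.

step 1: scan A: cost=250, card=250
step 2: join C via nl
    card(P join C) = 250*400/(10) = 10000
    cost = 250 + 250*400 = 100250
step 3: join B via nl_idx
    card(P join B) = 10000*150/(30) = 50000
    cost = 100250 + 10000*8 + 50000 = 230250

230250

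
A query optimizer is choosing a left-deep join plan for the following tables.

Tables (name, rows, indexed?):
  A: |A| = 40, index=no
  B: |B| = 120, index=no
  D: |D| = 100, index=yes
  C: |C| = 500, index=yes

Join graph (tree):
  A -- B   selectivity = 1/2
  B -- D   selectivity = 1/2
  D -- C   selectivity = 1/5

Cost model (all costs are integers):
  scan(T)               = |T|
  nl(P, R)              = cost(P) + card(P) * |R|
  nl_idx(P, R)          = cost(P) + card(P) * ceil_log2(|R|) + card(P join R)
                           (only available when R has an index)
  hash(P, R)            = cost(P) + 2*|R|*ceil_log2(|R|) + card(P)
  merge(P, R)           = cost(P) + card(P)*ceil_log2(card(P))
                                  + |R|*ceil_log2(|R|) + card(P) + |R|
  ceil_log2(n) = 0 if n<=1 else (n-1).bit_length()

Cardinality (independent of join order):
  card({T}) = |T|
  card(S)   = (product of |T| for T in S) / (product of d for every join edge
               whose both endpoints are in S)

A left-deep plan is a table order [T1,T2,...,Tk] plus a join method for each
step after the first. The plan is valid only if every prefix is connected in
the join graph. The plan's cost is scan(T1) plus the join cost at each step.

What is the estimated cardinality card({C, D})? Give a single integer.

10000

Tables in S: C(500), D(100)
Edges inside S: D-C(d=5)
numerator = 500 * 100 = 50000
denominator = 5 = 5
card(S) = 50000 / 5 = 10000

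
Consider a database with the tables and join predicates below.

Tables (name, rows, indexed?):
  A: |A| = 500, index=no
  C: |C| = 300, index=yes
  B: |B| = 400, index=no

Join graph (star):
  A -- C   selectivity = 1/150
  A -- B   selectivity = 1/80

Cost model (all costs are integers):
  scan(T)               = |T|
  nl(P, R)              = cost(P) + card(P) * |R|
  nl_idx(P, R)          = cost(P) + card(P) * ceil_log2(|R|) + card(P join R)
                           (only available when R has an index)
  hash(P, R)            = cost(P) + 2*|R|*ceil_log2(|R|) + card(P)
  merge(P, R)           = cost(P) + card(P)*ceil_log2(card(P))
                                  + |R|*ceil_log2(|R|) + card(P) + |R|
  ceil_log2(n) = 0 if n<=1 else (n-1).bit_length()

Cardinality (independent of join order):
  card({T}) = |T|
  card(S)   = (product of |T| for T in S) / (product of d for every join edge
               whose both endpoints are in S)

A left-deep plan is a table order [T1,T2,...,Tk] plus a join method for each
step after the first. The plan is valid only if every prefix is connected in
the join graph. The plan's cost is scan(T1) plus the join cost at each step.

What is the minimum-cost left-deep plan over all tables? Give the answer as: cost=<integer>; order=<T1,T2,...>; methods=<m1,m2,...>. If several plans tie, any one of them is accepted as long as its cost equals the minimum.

cost=14200; order=A,C,B; methods=nl_idx,hash

Selinger DP (subsets sized 1..n):
  {A}: scan cost=500, card=500
  {C}: scan cost=300, card=300
  {B}: scan cost=400, card=400
  {AC}: card=1000; try (C,nl_idx)→6000, (C,hash)→6400, (A,merge)→8300, (C,merge)→8500, (A,hash)→9600, (A,nl)→150300 …(+1); best=6000 via (C,nl_idx)
  {AB}: card=2500; try (B,hash)→8200, (A,merge)→9400, (B,merge)→9500, (A,hash)→9800, (A,nl)→200400, (B,nl)→200500; best=8200 via (B,hash)
  {ABC}: card=5000; try (B,hash)→14200, (C,hash)→16100, (B,merge)→21000, (C,nl_idx)→35700, (C,merge)→43700, (B,nl)→406000 …(+1); best=14200 via (B,hash)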